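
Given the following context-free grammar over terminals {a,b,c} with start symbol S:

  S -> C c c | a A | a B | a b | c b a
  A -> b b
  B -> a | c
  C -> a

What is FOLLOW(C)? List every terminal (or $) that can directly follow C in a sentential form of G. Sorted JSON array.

Compute FIRST by fixpoint:
[1]
  A via A→b b: +{b}
  B via B→a: +{a}
  B via B→c: +{c}
  C via C→a: +{a}
  S via S→C c c: +{a}
  S via S→c b a: +{c}
  S: {a,c}  A: {b}  B: {a,c}  C: {a}
[2] (stable)
  S: {a,c}  A: {b}  B: {a,c}  C: {a}

FOLLOW iteration:
FOLLOW(S) := {$}
round 1:
  S→C c c: FOLLOW(C) ⊇ FIRST(c) = {c}; new: +{c}
  S→a A: FOLLOW(A) ⊇ FOLLOW(S) ⊇ {$}; new: +{$}
  S→a B: FOLLOW(B) ⊇ FOLLOW(S) ⊇ {$}; new: +{$}
  FOLLOW[S]={$}  FOLLOW[A]={$}  FOLLOW[B]={$}  FOLLOW[C]={c}
round 2: (stable)
  FOLLOW[S]={$}  FOLLOW[A]={$}  FOLLOW[B]={$}  FOLLOW[C]={c}

FOLLOW(C) = ["c"]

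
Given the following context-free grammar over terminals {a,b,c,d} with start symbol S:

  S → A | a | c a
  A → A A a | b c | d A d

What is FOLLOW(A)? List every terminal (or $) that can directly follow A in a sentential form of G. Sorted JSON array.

FIRST sets, iterate to fixpoint:
[1]
  A via A→b c: +{b}
  A via A→d A d: +{d}
  S via S→A: +{b,d}
  S via S→a: +{a}
  S via S→c a: +{c}
  FIRST(S)={a,b,c,d}  FIRST(A)={b,d}
[2] (stable)
  FIRST(S)={a,b,c,d}  FIRST(A)={b,d}

Compute FOLLOW by fixpoint:
initialize: $ ∈ FOLLOW(S)
pass 1:
  A→A A a: FOLLOW(A) ⊇ FIRST(A) = {b,d}; new: +{b,d}
  A→A A a: FOLLOW(A) ⊇ FIRST(a) = {a}; new: +{a}
  S→A: FOLLOW(A) ⊇ FOLLOW(S) ⊇ {$}; new: +{$}
  S: {$}  A: {$,a,b,d}
pass 2: done
  S: {$}  A: {$,a,b,d}

FOLLOW(A) = ["$", "a", "b", "d"]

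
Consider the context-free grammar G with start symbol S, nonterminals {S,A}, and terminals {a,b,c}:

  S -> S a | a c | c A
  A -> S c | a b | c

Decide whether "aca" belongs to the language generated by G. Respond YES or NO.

CNF form of G:
  S -> S T1 | T0 A | T1 T0
  A -> S T0 | T1 T2 | c
  T0 -> c
  T1 -> a
  T2 -> b

Fill CYK table bottom-up:
  cell(0,0) a: {T1}  orig:{}
  cell(1,1) c: {A,T0}  orig:{A}
  cell(2,2) a: {T1}  orig:{}
  cell(0,1) ac: {S}
  cell(1,2) ca: ∅
  cell(0,2) aca: {S}

S ∈ T[0,2] ⇒ YES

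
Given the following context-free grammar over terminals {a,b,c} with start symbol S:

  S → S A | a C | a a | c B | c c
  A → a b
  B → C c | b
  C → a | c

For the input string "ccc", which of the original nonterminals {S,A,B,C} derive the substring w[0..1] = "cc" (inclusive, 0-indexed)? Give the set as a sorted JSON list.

Convert to CNF:
  S -> S A | T0 C | T0 T0 | T2 B | T2 T2
  A -> T0 T1
  B -> C T2 | b
  C -> a | c
  T0 -> a
  T1 -> b
  T2 -> c

Fill CYK table bottom-up — only the sub-triangle for w[0..1]:
  [0..0]={C,T2}  "c"  orig:{C}
  [1..1]={C,T2}  "c"  orig:{C}
  [0..1]={B,S}  "cc"

Original NTs in T[0,1] deriving "cc": ["B", "S"]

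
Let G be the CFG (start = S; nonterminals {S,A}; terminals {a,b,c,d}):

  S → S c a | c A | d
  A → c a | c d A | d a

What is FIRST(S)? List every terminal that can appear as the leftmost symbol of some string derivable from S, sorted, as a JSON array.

Compute FIRST by fixpoint:
pass 1:
  A via A→c a: +{c}
  A via A→d a: +{d}
  S via S→c A: +{c}
  S via S→d: +{d}
  S: {c,d}  A: {c,d}
pass 2: — fixpoint
  S: {c,d}  A: {c,d}

FIRST(S) = ["c", "d"]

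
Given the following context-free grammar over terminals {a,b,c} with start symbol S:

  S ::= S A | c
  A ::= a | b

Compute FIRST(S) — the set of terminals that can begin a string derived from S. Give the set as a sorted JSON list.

FIRST iteration:
pass 1:
  A via A→a: +{a}
  A via A→b: +{b}
  S via S→c: +{c}
  S: {c}  A: {a,b}
pass 2: (stable)
  S: {c}  A: {a,b}

FIRST(S) = ["c"]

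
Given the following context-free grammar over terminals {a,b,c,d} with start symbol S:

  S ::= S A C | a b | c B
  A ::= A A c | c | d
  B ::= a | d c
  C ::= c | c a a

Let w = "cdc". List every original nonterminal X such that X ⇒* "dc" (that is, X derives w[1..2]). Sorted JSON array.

Convert to CNF:
  S -> S X6 | T0 B | T2 T3
  A -> A X4 | c | d
  B -> T1 T0 | a
  C -> T0 X5 | c
  T0 -> c
  T1 -> d
  T2 -> a
  T3 -> b
  X4 -> A T0
  X5 -> T2 T2
  X6 -> A C

Fill CYK table bottom-up — only the sub-triangle for w[1..2]:
  cell(1,1) d: {A,T1}  orig:{A}
  cell(2,2) c: {A,C,T0}  orig:{A,C}
  cell(1,2) dc: {B,X4,X6}  orig:{B}

Original NTs in T[1,2] deriving "dc": ["B"]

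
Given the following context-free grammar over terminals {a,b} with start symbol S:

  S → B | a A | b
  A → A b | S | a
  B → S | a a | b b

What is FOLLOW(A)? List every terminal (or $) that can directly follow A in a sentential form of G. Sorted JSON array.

FIRST iteration:
pass 1:
  A via A→a: +{a}
  B via B→a a: +{a}
  B via B→b b: +{b}
  S via S→B: +{a,b}
  FIRST[S]={a,b}  FIRST[A]={a}  FIRST[B]={a,b}
pass 2:
  A via A→S: +{b}
  FIRST[S]={a,b}  FIRST[A]={a,b}  FIRST[B]={a,b}
pass 3: done
  FIRST[S]={a,b}  FIRST[A]={a,b}  FIRST[B]={a,b}

FOLLOW iteration:
seed FOLLOW(S) with $
pass 1:
  A→A b: FOLLOW(A) ⊇ FIRST(b) = {b}; new: +{b}
  A→S: FOLLOW(S) ⊇ FOLLOW(A) ⊇ {b}; new: +{b}
  S→B: FOLLOW(B) ⊇ FOLLOW(S) ⊇ {$,b}; new: +{$,b}
  S→a A: FOLLOW(A) ⊇ FOLLOW(S) ⊇ {$,b}; new: +{$}
  FOLLOW[S]={$,b}  FOLLOW[A]={$,b}  FOLLOW[B]={$,b}
pass 2: done
  FOLLOW[S]={$,b}  FOLLOW[A]={$,b}  FOLLOW[B]={$,b}

FOLLOW(A) = ["$", "b"]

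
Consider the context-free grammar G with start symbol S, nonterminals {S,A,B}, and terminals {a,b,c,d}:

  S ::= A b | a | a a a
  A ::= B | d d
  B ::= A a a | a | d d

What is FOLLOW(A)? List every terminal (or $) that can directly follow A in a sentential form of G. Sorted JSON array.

FIRST iteration:
round 1:
  A via A→d d: +{d}
  B via B→A a a: +{d}
  B via B→a: +{a}
  S via S→A b: +{d}
  S via S→a: +{a}
  FIRST(S)={a,d}  FIRST(A)={d}  FIRST(B)={a,d}
round 2:
  A via A→B: +{a}
  FIRST(S)={a,d}  FIRST(A)={a,d}  FIRST(B)={a,d}
round 3: done
  FIRST(S)={a,d}  FIRST(A)={a,d}  FIRST(B)={a,d}

Compute FOLLOW by fixpoint:
seed FOLLOW(S) with $
[1]
  B→A a a: FOLLOW(A) ⊇ FIRST(a) = {a}; new: +{a}
  S→A b: FOLLOW(A) ⊇ FIRST(b) = {b}; new: +{b}
  FOLLOW[S]={$}  FOLLOW[A]={a,b}  FOLLOW[B]={}
[2]
  A→B: FOLLOW(B) ⊇ FOLLOW(A) ⊇ {a,b}; new: +{a,b}
  FOLLOW[S]={$}  FOLLOW[A]={a,b}  FOLLOW[B]={a,b}
[3] (stable)
  FOLLOW[S]={$}  FOLLOW[A]={a,b}  FOLLOW[B]={a,b}

FOLLOW(A) = ["a", "b"]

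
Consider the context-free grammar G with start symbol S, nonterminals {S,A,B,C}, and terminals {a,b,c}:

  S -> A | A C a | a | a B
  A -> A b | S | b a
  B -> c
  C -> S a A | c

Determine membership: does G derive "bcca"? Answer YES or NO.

CNF form of G:
  S -> A T1 | A X4 | T0 B | T1 T0 | a
  A -> A T1 | A X2 | T0 B | T1 T0 | a
  B -> c
  C -> S X3 | c
  T0 -> a
  T1 -> b
  X2 -> C T0
  X3 -> T0 A
  X4 -> C T0

Fill CYK table bottom-up:
  T[0,0] 'b' = {T1}  orig:{}
  T[1,1] 'c' = {B,C}
  T[2,2] 'c' = {B,C}
  T[3,3] 'a' = {A,S,T0}  orig:{A,S}
  T[0,1] 'bc' = ∅
  T[1,2] 'cc' = ∅
  T[2,3] 'ca' = {X2,X4}  orig:{}
  T[0,2] 'bcc' = ∅
  T[1,3] 'cca' = ∅
  T[0,3] 'bcca' = ∅

S ∉ T[0,3] ⇒ NO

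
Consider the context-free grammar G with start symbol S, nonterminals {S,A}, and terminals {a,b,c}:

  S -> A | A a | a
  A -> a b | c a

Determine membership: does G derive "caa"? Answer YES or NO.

CNF form of G:
  S -> A T0 | T0 T1 | T2 T0 | a
  A -> T0 T1 | T2 T0
  T0 -> a
  T1 -> b
  T2 -> c

CYK fill:
  [0..0]={T2}  "c"  orig:{}
  [1..1]={S,T0}  "a"  orig:{S}
  [2..2]={S,T0}  "a"  orig:{S}
  [0..1]={A,S}  "ca"
  [1..2]=∅  "aa"
  [0..2]={S}  "caa"

S ∈ T[0,2] ⇒ YES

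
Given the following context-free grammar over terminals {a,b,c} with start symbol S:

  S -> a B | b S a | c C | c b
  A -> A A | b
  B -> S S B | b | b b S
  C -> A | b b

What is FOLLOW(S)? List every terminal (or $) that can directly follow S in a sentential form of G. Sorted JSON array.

Compute FIRST by fixpoint:
iter 1:
  A via A→b: +{b}
  B via B→b: +{b}
  C via C→A: +{b}
  S via S→a B: +{a}
  S via S→b S a: +{b}
  S via S→c C: +{c}
  FIRST(S)={a,b,c}  FIRST(A)={b}  FIRST(B)={b}  FIRST(C)={b}
iter 2:
  B via B→S S B: +{a,c}
  FIRST(S)={a,b,c}  FIRST(A)={b}  FIRST(B)={a,b,c}  FIRST(C)={b}
iter 3: (stable)
  FIRST(S)={a,b,c}  FIRST(A)={b}  FIRST(B)={a,b,c}  FIRST(C)={b}

FOLLOW sets:
FOLLOW(S) := {$}
[1]
  A→A A: FOLLOW(A) ⊇ FIRST(A) = {b}; new: +{b}
  B→S S B: FOLLOW(S) ⊇ FIRST(S) = {a,b,c}; new: +{a,b,c}
  S→a B: FOLLOW(B) ⊇ FOLLOW(S) ⊇ {$,a,b,c}; new: +{$,a,b,c}
  S→c C: FOLLOW(C) ⊇ FOLLOW(S) ⊇ {$,a,b,c}; new: +{$,a,b,c}
  FOLLOW(S)={$,a,b,c}  FOLLOW(A)={b}  FOLLOW(B)={$,a,b,c}  FOLLOW(C)={$,a,b,c}
[2]
  C→A: FOLLOW(A) ⊇ FOLLOW(C) ⊇ {$,a,b,c}; new: +{$,a,c}
  FOLLOW(S)={$,a,b,c}  FOLLOW(A)={$,a,b,c}  FOLLOW(B)={$,a,b,c}  FOLLOW(C)={$,a,b,c}
[3] done
  FOLLOW(S)={$,a,b,c}  FOLLOW(A)={$,a,b,c}  FOLLOW(B)={$,a,b,c}  FOLLOW(C)={$,a,b,c}

FOLLOW(S) = ["$", "a", "b", "c"]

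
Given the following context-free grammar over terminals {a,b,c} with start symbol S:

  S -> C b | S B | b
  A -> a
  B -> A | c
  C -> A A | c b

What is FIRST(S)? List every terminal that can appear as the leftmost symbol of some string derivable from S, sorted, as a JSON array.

FIRST sets, iterate to fixpoint:
pass 1:
  A via A→a: +{a}
  B via B→A: +{a}
  B via B→c: +{c}
  C via C→A A: +{a}
  C via C→c b: +{c}
  S via S→C b: +{a,c}
  S via S→b: +{b}
  S: {a,b,c}  A: {a}  B: {a,c}  C: {a,c}
pass 2: done
  S: {a,b,c}  A: {a}  B: {a,c}  C: {a,c}

FIRST(S) = ["a", "b", "c"]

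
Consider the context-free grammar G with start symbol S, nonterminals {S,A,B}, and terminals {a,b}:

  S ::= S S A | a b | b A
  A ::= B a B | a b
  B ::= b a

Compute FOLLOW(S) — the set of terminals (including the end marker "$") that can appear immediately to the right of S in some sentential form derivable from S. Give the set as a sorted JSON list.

Compute FIRST by fixpoint:
[1]
  A via A→a b: +{a}
  B via B→b a: +{b}
  S via S→a b: +{a}
  S via S→b A: +{b}
  FIRST(S)={a,b}  FIRST(A)={a}  FIRST(B)={b}
[2]
  A via A→B a B: +{b}
  FIRST(S)={a,b}  FIRST(A)={a,b}  FIRST(B)={b}
[3] (stable)
  FIRST(S)={a,b}  FIRST(A)={a,b}  FIRST(B)={b}

FOLLOW iteration:
initialize: $ ∈ FOLLOW(S)
pass 1:
  A→B a B: FOLLOW(B) ⊇ FIRST(a) = {a}; new: +{a}
  S→S S A: FOLLOW(S) ⊇ FIRST(S) = {a,b}; new: +{a,b}
  S→S S A: FOLLOW(A) ⊇ FOLLOW(S) ⊇ {$,a,b}; new: +{$,a,b}
  FOLLOW(S)={$,a,b}  FOLLOW(A)={$,a,b}  FOLLOW(B)={a}
pass 2:
  A→B a B: FOLLOW(B) ⊇ FOLLOW(A) ⊇ {$,a,b}; new: +{$,b}
  FOLLOW(S)={$,a,b}  FOLLOW(A)={$,a,b}  FOLLOW(B)={$,a,b}
pass 3: — fixpoint
  FOLLOW(S)={$,a,b}  FOLLOW(A)={$,a,b}  FOLLOW(B)={$,a,b}

FOLLOW(S) = ["$", "a", "b"]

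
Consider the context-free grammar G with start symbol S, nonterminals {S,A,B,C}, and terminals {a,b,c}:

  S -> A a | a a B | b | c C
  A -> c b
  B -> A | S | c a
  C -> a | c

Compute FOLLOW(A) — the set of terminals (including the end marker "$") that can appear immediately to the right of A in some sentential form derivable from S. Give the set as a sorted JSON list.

FIRST sets, iterate to fixpoint:
pass 1:
  A via A→c b: +{c}
  B via B→A: +{c}
  C via C→a: +{a}
  C via C→c: +{c}
  S via S→A a: +{c}
  S via S→a a B: +{a}
  S via S→b: +{b}
  FIRST(S)={a,b,c}  FIRST(A)={c}  FIRST(B)={c}  FIRST(C)={a,c}
pass 2:
  B via B→S: +{a,b}
  FIRST(S)={a,b,c}  FIRST(A)={c}  FIRST(B)={a,b,c}  FIRST(C)={a,c}
pass 3: (no change)
  FIRST(S)={a,b,c}  FIRST(A)={c}  FIRST(B)={a,b,c}  FIRST(C)={a,c}

FOLLOW iteration:
FOLLOW(S) := {$}
round 1:
  S→A a: FOLLOW(A) ⊇ FIRST(a) = {a}; new: +{a}
  S→a a B: FOLLOW(B) ⊇ FOLLOW(S) ⊇ {$}; new: +{$}
  S→c C: FOLLOW(C) ⊇ FOLLOW(S) ⊇ {$}; new: +{$}
  FOLLOW(S)={$}  FOLLOW(A)={a}  FOLLOW(B)={$}  FOLLOW(C)={$}
round 2:
  B→A: FOLLOW(A) ⊇ FOLLOW(B) ⊇ {$}; new: +{$}
  FOLLOW(S)={$}  FOLLOW(A)={$,a}  FOLLOW(B)={$}  FOLLOW(C)={$}
round 3: (no change)
  FOLLOW(S)={$}  FOLLOW(A)={$,a}  FOLLOW(B)={$}  FOLLOW(C)={$}

FOLLOW(A) = ["$", "a"]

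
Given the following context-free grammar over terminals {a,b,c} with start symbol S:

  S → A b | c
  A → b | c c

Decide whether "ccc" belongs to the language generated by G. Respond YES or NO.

CNF form of G:
  S -> A T1 | c
  A -> T0 T0 | b
  T0 -> c
  T1 -> b

CYK fill:
  cell(0,0) c: {S,T0}  orig:{S}
  cell(1,1) c: {S,T0}  orig:{S}
  cell(2,2) c: {S,T0}  orig:{S}
  cell(0,1) cc: {A}
  cell(1,2) cc: {A}
  cell(0,2) ccc: ∅

S ∉ T[0,2] ⇒ NO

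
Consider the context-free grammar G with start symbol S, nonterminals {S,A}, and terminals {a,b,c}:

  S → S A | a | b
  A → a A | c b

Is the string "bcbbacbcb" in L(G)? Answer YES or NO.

CNF form of G:
  S -> S A | a | b
  A -> T0 A | T1 T2
  T0 -> a
  T1 -> c
  T2 -> b

CYK table (by increasing span):
  T[0,0] 'b' = {S,T2}  orig:{S}
  T[1,1] 'c' = {T1}  orig:{}
  T[2,2] 'b' = {S,T2}  orig:{S}
  T[3,3] 'b' = {S,T2}  orig:{S}
  T[4,4] 'a' = {S,T0}  orig:{S}
  T[5,5] 'c' = {T1}  orig:{}
  T[6,6] 'b' = {S,T2}  orig:{S}
  T[7,7] 'c' = {T1}  orig:{}
  T[8,8] 'b' = {S,T2}  orig:{S}
  T[0,1] 'bc' = ∅
  T[1,2] 'cb' = {A}
  T[2,3] 'bb' = ∅
  T[3,4] 'ba' = ∅
  T[4,5] 'ac' = ∅
  T[5,6] 'cb' = {A}
  T[6,7] 'bc' = ∅
  T[7,8] 'cb' = {A}
  T[0,2] 'bcb' = {S}
  T[1,3] 'cbb' = ∅
  T[2,4] 'bba' = ∅
  T[3,5] 'bac' = ∅
  T[4,6] 'acb' = {A,S}
  T[5,7] 'cbc' = ∅
  T[6,8] 'bcb' = {S}
  T[0,3] 'bcbb' = ∅
  T[1,4] 'cbba' = ∅
  T[2,5] 'bbac' = ∅
  T[3,6] 'bacb' = {S}
  T[4,7] 'acbc' = ∅
  T[5,8] 'cbcb' = ∅
  T[0,4] 'bcbba' = ∅
  T[1,5] 'cbbac' = ∅
  T[2,6] 'bbacb' = ∅
  T[3,7] 'bacbc' = ∅
  T[4,8] 'acbcb' = {S}
  T[0,5] 'bcbbac' = ∅
  T[1,6] 'cbbacb' = ∅
  T[2,7] 'bbacbc' = ∅
  T[3,8] 'bacbcb' = {S}
  T[0,6] 'bcbbacb' = ∅
  T[1,7] 'cbbacbc' = ∅
  T[2,8] 'bbacbcb' = ∅
  T[0,7] 'bcbbacbc' = ∅
  T[1,8] 'cbbacbcb' = ∅
  T[0,8] 'bcbbacbcb' = ∅

S ∉ T[0,8] ⇒ NO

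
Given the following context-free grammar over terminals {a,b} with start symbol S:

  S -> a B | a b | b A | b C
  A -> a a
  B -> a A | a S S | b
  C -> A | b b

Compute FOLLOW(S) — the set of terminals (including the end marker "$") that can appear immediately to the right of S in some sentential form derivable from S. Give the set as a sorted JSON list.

Compute FIRST by fixpoint:
[1]
  A via A→a a: +{a}
  B via B→a A: +{a}
  B via B→b: +{b}
  C via C→A: +{a}
  C via C→b b: +{b}
  S via S→a B: +{a}
  S via S→b A: +{b}
  FIRST(S)={a,b}  FIRST(A)={a}  FIRST(B)={a,b}  FIRST(C)={a,b}
[2] (stable)
  FIRST(S)={a,b}  FIRST(A)={a}  FIRST(B)={a,b}  FIRST(C)={a,b}

FOLLOW sets:
FOLLOW(S) := {$}
[1]
  B→a S S: FOLLOW(S) ⊇ FIRST(S) = {a,b}; new: +{a,b}
  S→a B: FOLLOW(B) ⊇ FOLLOW(S) ⊇ {$,a,b}; new: +{$,a,b}
  S→b A: FOLLOW(A) ⊇ FOLLOW(S) ⊇ {$,a,b}; new: +{$,a,b}
  S→b C: FOLLOW(C) ⊇ FOLLOW(S) ⊇ {$,a,b}; new: +{$,a,b}
  FOLLOW[S]={$,a,b}  FOLLOW[A]={$,a,b}  FOLLOW[B]={$,a,b}  FOLLOW[C]={$,a,b}
[2] done
  FOLLOW[S]={$,a,b}  FOLLOW[A]={$,a,b}  FOLLOW[B]={$,a,b}  FOLLOW[C]={$,a,b}

FOLLOW(S) = ["$", "a", "b"]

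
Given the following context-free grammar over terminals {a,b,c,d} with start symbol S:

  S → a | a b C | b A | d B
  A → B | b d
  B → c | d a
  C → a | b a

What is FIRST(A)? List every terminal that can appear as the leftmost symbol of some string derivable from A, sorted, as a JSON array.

FIRST sets, iterate to fixpoint:
[1]
  A via A→b d: +{b}
  B via B→c: +{c}
  B via B→d a: +{d}
  C via C→a: +{a}
  C via C→b a: +{b}
  S via S→a: +{a}
  S via S→b A: +{b}
  S via S→d B: +{d}
  FIRST[S]={a,b,d}  FIRST[A]={b}  FIRST[B]={c,d}  FIRST[C]={a,b}
[2]
  A via A→B: +{c,d}
  FIRST[S]={a,b,d}  FIRST[A]={b,c,d}  FIRST[B]={c,d}  FIRST[C]={a,b}
[3] done
  FIRST[S]={a,b,d}  FIRST[A]={b,c,d}  FIRST[B]={c,d}  FIRST[C]={a,b}

FIRST(A) = ["b", "c", "d"]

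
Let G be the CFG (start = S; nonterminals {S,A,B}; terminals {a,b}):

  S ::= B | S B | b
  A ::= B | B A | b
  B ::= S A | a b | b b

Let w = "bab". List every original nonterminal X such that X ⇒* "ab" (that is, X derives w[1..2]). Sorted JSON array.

Convert to CNF:
  S -> S A | S B | T0 T1 | T1 T1 | b
  A -> B A | S A | T0 T1 | T1 T1 | b
  B -> S A | T0 T1 | T1 T1
  T0 -> a
  T1 -> b

Fill CYK table bottom-up, restricted to cells inside w[1..2]:
  [1..1]={T0}  "a"  orig:{}
  [2..2]={A,S,T1}  "b"  orig:{A,S}
  [1..2]={A,B,S}  "ab"

Original NTs in T[1,2] deriving "ab": ["A", "B", "S"]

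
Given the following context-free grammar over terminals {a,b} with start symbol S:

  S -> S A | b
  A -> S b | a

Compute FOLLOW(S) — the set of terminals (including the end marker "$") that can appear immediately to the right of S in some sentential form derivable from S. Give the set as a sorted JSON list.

FIRST sets, iterate to fixpoint:
[1]
  A via A→a: +{a}
  S via S→b: +{b}
  FIRST[S]={b}  FIRST[A]={a}
[2]
  A via A→S b: +{b}
  FIRST[S]={b}  FIRST[A]={a,b}
[3] (no change)
  FIRST[S]={b}  FIRST[A]={a,b}

Compute FOLLOW by fixpoint:
seed FOLLOW(S) with $
iter 1:
  A→S b: FOLLOW(S) ⊇ FIRST(b) = {b}; new: +{b}
  S→S A: FOLLOW(S) ⊇ FIRST(A) = {a,b}; new: +{a}
  S→S A: FOLLOW(A) ⊇ FOLLOW(S) ⊇ {$,a,b}; new: +{$,a,b}
  S: {$,a,b}  A: {$,a,b}
iter 2: done
  S: {$,a,b}  A: {$,a,b}

FOLLOW(S) = ["$", "a", "b"]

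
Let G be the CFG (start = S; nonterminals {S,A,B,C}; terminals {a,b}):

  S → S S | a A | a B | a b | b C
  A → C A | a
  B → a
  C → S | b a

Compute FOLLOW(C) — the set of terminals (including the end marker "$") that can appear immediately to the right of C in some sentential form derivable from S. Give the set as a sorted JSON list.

FIRST iteration:
round 1:
  A via A→a: +{a}
  B via B→a: +{a}
  C via C→b a: +{b}
  S via S→a A: +{a}
  S via S→b C: +{b}
  FIRST(S)={a,b}  FIRST(A)={a}  FIRST(B)={a}  FIRST(C)={b}
round 2:
  A via A→C A: +{b}
  C via C→S: +{a}
  FIRST(S)={a,b}  FIRST(A)={a,b}  FIRST(B)={a}  FIRST(C)={a,b}
round 3: done
  FIRST(S)={a,b}  FIRST(A)={a,b}  FIRST(B)={a}  FIRST(C)={a,b}

Compute FOLLOW by fixpoint:
seed FOLLOW(S) with $
[1]
  A→C A: FOLLOW(C) ⊇ FIRST(A) = {a,b}; new: +{a,b}
  C→S: FOLLOW(S) ⊇ FOLLOW(C) ⊇ {a,b}; new: +{a,b}
  S→a A: FOLLOW(A) ⊇ FOLLOW(S) ⊇ {$,a,b}; new: +{$,a,b}
  S→a B: FOLLOW(B) ⊇ FOLLOW(S) ⊇ {$,a,b}; new: +{$,a,b}
  S→b C: FOLLOW(C) ⊇ FOLLOW(S) ⊇ {$,a,b}; new: +{$}
  FOLLOW[S]={$,a,b}  FOLLOW[A]={$,a,b}  FOLLOW[B]={$,a,b}  FOLLOW[C]={$,a,b}
[2] — fixpoint
  FOLLOW[S]={$,a,b}  FOLLOW[A]={$,a,b}  FOLLOW[B]={$,a,b}  FOLLOW[C]={$,a,b}

FOLLOW(C) = ["$", "a", "b"]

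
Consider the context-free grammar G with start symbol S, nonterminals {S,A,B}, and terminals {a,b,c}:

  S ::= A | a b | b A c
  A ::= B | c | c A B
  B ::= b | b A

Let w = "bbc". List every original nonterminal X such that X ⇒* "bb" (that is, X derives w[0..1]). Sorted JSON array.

CNF form of G:
  S -> T0 A | T0 X4 | T1 X5 | T2 T0 | b | c
  A -> T0 A | T1 X3 | b | c
  B -> T0 A | b
  T0 -> b
  T1 -> c
  T2 -> a
  X3 -> A B
  X4 -> A T1
  X5 -> A B

CYK table (by increasing span), restricted to cells inside w[0..1]:
  cell(0,0) b: {A,B,S,T0}  orig:{A,B,S}
  cell(1,1) b: {A,B,S,T0}  orig:{A,B,S}
  cell(0,1) bb: {A,B,S,X3,X5}  orig:{A,B,S}

Original NTs in T[0,1] deriving "bb": ["A", "B", "S"]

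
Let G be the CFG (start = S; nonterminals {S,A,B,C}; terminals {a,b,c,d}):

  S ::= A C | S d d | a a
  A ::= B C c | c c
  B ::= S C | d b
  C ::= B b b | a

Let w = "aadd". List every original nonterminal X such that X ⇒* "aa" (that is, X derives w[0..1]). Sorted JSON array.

CNF form of G:
  S -> A C | S X6 | T3 T3
  A -> B X4 | T0 T0
  B -> S C | T1 T2
  C -> B X5 | a
  T0 -> c
  T1 -> d
  T2 -> b
  T3 -> a
  X4 -> C T0
  X5 -> T2 T2
  X6 -> T1 T1

CYK table (by increasing span) (cells [i..j] with 0 ≤ i ≤ j ≤ 1 only):
  cell(0,0) a: {C,T3}  orig:{C}
  cell(1,1) a: {C,T3}  orig:{C}
  cell(0,1) aa: {S}

Original NTs in T[0,1] deriving "aa": ["S"]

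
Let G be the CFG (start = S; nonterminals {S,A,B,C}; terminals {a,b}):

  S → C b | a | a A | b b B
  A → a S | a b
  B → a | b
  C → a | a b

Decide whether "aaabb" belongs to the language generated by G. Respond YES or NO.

CNF form of G:
  S -> C T1 | T0 A | T1 X2 | a
  A -> T0 S | T0 T1
  B -> a | b
  C -> T0 T1 | a
  T0 -> a
  T1 -> b
  X2 -> T1 B

CYK table (by increasing span):
  cell(0,0) a: {B,C,S,T0}  orig:{B,C,S}
  cell(1,1) a: {B,C,S,T0}  orig:{B,C,S}
  cell(2,2) a: {B,C,S,T0}  orig:{B,C,S}
  cell(3,3) b: {B,T1}  orig:{B}
  cell(4,4) b: {B,T1}  orig:{B}
  cell(0,1) aa: {A}
  cell(1,2) aa: {A}
  cell(2,3) ab: {A,C,S}
  cell(3,4) bb: {X2}  orig:{}
  cell(0,2) aaa: {S}
  cell(1,3) aab: {A,S}
  cell(2,4) abb: {S}
  cell(0,3) aaab: {A,S}
  cell(1,4) aabb: {A}
  cell(0,4) aaabb: {S}

S ∈ T[0,4] ⇒ YES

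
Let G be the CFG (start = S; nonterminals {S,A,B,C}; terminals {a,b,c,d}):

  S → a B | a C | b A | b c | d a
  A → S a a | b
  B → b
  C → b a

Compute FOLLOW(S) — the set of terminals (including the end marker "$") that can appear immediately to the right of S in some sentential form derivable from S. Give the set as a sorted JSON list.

Compute FIRST by fixpoint:
[1]
  A via A→b: +{b}
  B via B→b: +{b}
  C via C→b a: +{b}
  S via S→a B: +{a}
  S via S→b A: +{b}
  S via S→d a: +{d}
  FIRST[S]={a,b,d}  FIRST[A]={b}  FIRST[B]={b}  FIRST[C]={b}
[2]
  A via A→S a a: +{a,d}
  FIRST[S]={a,b,d}  FIRST[A]={a,b,d}  FIRST[B]={b}  FIRST[C]={b}
[3] (stable)
  FIRST[S]={a,b,d}  FIRST[A]={a,b,d}  FIRST[B]={b}  FIRST[C]={b}

Compute FOLLOW by fixpoint:
FOLLOW(S) := {$}
iter 1:
  A→S a a: FOLLOW(S) ⊇ FIRST(a) = {a}; new: +{a}
  S→a B: FOLLOW(B) ⊇ FOLLOW(S) ⊇ {$,a}; new: +{$,a}
  S→a C: FOLLOW(C) ⊇ FOLLOW(S) ⊇ {$,a}; new: +{$,a}
  S→b A: FOLLOW(A) ⊇ FOLLOW(S) ⊇ {$,a}; new: +{$,a}
  FOLLOW[S]={$,a}  FOLLOW[A]={$,a}  FOLLOW[B]={$,a}  FOLLOW[C]={$,a}
iter 2: (stable)
  FOLLOW[S]={$,a}  FOLLOW[A]={$,a}  FOLLOW[B]={$,a}  FOLLOW[C]={$,a}

FOLLOW(S) = ["$", "a"]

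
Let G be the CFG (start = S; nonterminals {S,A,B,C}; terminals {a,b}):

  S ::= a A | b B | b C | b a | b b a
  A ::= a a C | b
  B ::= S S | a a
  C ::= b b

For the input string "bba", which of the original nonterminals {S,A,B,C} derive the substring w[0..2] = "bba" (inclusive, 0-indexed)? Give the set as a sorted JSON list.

Convert to CNF:
  S -> T0 A | T1 B | T1 C | T1 T0 | T1 X3
  A -> T0 X2 | b
  B -> S S | T0 T0
  C -> T1 T1
  T0 -> a
  T1 -> b
  X2 -> T0 C
  X3 -> T1 T0

Fill CYK table bottom-up (cells [i..j] with 0 ≤ i ≤ j ≤ 2 only):
  T[0,0] 'b' = {A,T1}  orig:{A}
  T[1,1] 'b' = {A,T1}  orig:{A}
  T[2,2] 'a' = {T0}  orig:{}
  T[0,1] 'bb' = {C}
  T[1,2] 'ba' = {S,X3}  orig:{S}
  T[0,2] 'bba' = {S}

Original NTs in T[0,2] deriving "bba": ["S"]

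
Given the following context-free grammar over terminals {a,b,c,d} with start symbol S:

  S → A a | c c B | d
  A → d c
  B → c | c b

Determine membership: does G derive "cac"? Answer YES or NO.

Convert to CNF:
  S -> A T3 | T1 X4 | d
  A -> T0 T1
  B -> T1 T2 | c
  T0 -> d
  T1 -> c
  T2 -> b
  T3 -> a
  X4 -> T1 B

Fill CYK table bottom-up:
  T[0,0] 'c' = {B,T1}  orig:{B}
  T[1,1] 'a' = {T3}  orig:{}
  T[2,2] 'c' = {B,T1}  orig:{B}
  T[0,1] 'ca' = ∅
  T[1,2] 'ac' = ∅
  T[0,2] 'cac' = ∅

S ∉ T[0,2] ⇒ NO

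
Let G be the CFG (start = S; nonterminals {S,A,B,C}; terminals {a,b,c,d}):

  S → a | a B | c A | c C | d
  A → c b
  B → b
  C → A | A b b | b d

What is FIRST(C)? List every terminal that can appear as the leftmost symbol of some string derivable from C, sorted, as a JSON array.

FIRST iteration:
[1]
  A via A→c b: +{c}
  B via B→b: +{b}
  C via C→A: +{c}
  C via C→b d: +{b}
  S via S→a: +{a}
  S via S→c A: +{c}
  S via S→d: +{d}
  FIRST(S)={a,c,d}  FIRST(A)={c}  FIRST(B)={b}  FIRST(C)={b,c}
[2] — fixpoint
  FIRST(S)={a,c,d}  FIRST(A)={c}  FIRST(B)={b}  FIRST(C)={b,c}

FIRST(C) = ["b", "c"]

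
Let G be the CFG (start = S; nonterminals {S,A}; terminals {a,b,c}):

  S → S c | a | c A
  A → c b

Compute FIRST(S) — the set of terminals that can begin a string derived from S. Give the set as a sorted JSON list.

Compute FIRST by fixpoint:
round 1:
  A via A→c b: +{c}
  S via S→a: +{a}
  S via S→c A: +{c}
  S: {a,c}  A: {c}
round 2: (no change)
  S: {a,c}  A: {c}

FIRST(S) = ["a", "c"]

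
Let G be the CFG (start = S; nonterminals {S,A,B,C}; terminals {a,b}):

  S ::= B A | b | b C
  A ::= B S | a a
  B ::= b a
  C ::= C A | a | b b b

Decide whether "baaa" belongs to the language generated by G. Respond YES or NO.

Convert to CNF:
  S -> B A | T1 C | b
  A -> B S | T0 T0
  B -> T1 T0
  C -> C A | T1 X2 | a
  T0 -> a
  T1 -> b
  X2 -> T1 T1

CYK table (by increasing span):
  T[0,0] 'b' = {S,T1}  orig:{S}
  T[1,1] 'a' = {C,T0}  orig:{C}
  T[2,2] 'a' = {C,T0}  orig:{C}
  T[3,3] 'a' = {C,T0}  orig:{C}
  T[0,1] 'ba' = {B,S}
  T[1,2] 'aa' = {A}
  T[2,3] 'aa' = {A}
  T[0,2] 'baa' = ∅
  T[1,3] 'aaa' = {C}
  T[0,3] 'baaa' = {S}

S ∈ T[0,3] ⇒ YES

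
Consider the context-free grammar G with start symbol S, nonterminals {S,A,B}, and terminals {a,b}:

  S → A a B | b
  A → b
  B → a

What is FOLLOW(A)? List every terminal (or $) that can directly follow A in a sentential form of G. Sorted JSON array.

FIRST iteration:
round 1:
  A via A→b: +{b}
  B via B→a: +{a}
  S via S→A a B: +{b}
  S: {b}  A: {b}  B: {a}
round 2: — fixpoint
  S: {b}  A: {b}  B: {a}

FOLLOW iteration:
seed FOLLOW(S) with $
round 1:
  S→A a B: FOLLOW(A) ⊇ FIRST(a) = {a}; new: +{a}
  S→A a B: FOLLOW(B) ⊇ FOLLOW(S) ⊇ {$}; new: +{$}
  FOLLOW[S]={$}  FOLLOW[A]={a}  FOLLOW[B]={$}
round 2: (stable)
  FOLLOW[S]={$}  FOLLOW[A]={a}  FOLLOW[B]={$}

FOLLOW(A) = ["a"]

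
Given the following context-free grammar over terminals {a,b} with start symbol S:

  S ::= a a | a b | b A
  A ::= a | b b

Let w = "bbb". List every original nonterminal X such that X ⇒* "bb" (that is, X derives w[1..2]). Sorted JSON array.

Convert to CNF:
  S -> T0 A | T1 T0 | T1 T1
  A -> T0 T0 | a
  T0 -> b
  T1 -> a

CYK fill (cells [i..j] with 1 ≤ i ≤ j ≤ 2 only):
  cell(1,1) b: {T0}  orig:{}
  cell(2,2) b: {T0}  orig:{}
  cell(1,2) bb: {A}

Original NTs in T[1,2] deriving "bb": ["A"]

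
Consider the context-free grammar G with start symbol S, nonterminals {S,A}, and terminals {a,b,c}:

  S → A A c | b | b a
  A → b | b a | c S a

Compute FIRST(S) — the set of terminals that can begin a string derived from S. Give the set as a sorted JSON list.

Compute FIRST by fixpoint:
pass 1:
  A via A→b: +{b}
  A via A→c S a: +{c}
  S via S→A A c: +{b,c}
  FIRST(S)={b,c}  FIRST(A)={b,c}
pass 2: (no change)
  FIRST(S)={b,c}  FIRST(A)={b,c}

FIRST(S) = ["b", "c"]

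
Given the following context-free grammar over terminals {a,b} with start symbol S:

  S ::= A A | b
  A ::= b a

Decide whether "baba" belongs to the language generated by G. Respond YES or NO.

CNF form of G:
  S -> A A | b
  A -> T0 T1
  T0 -> b
  T1 -> a

Fill CYK table bottom-up:
  cell(0,0) b: {S,T0}  orig:{S}
  cell(1,1) a: {T1}  orig:{}
  cell(2,2) b: {S,T0}  orig:{S}
  cell(3,3) a: {T1}  orig:{}
  cell(0,1) ba: {A}
  cell(1,2) ab: ∅
  cell(2,3) ba: {A}
  cell(0,2) bab: ∅
  cell(1,3) aba: ∅
  cell(0,3) baba: {S}

S ∈ T[0,3] ⇒ YES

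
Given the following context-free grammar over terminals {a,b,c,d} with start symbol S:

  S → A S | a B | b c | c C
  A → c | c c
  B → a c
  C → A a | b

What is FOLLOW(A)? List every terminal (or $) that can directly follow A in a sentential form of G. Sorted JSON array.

FIRST sets, iterate to fixpoint:
pass 1:
  A via A→c: +{c}
  B via B→a c: +{a}
  C via C→A a: +{c}
  C via C→b: +{b}
  S via S→A S: +{c}
  S via S→a B: +{a}
  S via S→b c: +{b}
  S: {a,b,c}  A: {c}  B: {a}  C: {b,c}
pass 2: done
  S: {a,b,c}  A: {c}  B: {a}  C: {b,c}

FOLLOW sets:
initialize: $ ∈ FOLLOW(S)
round 1:
  C→A a: FOLLOW(A) ⊇ FIRST(a) = {a}; new: +{a}
  S→A S: FOLLOW(A) ⊇ FIRST(S) = {a,b,c}; new: +{b,c}
  S→a B: FOLLOW(B) ⊇ FOLLOW(S) ⊇ {$}; new: +{$}
  S→c C: FOLLOW(C) ⊇ FOLLOW(S) ⊇ {$}; new: +{$}
  FOLLOW[S]={$}  FOLLOW[A]={a,b,c}  FOLLOW[B]={$}  FOLLOW[C]={$}
round 2: done
  FOLLOW[S]={$}  FOLLOW[A]={a,b,c}  FOLLOW[B]={$}  FOLLOW[C]={$}

FOLLOW(A) = ["a", "b", "c"]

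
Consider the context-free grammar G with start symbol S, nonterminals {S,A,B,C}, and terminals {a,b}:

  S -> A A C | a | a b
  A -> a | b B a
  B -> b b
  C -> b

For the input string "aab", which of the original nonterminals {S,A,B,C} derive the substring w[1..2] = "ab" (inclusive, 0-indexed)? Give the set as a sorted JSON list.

Convert to CNF:
  S -> A X3 | T1 T0 | a
  A -> T0 X2 | a
  B -> T0 T0
  C -> b
  T0 -> b
  T1 -> a
  X2 -> B T1
  X3 -> A C

CYK fill — only the sub-triangle for w[1..2]:
  [1..1]={A,S,T1}  "a"  orig:{A,S}
  [2..2]={C,T0}  "b"  orig:{C}
  [1..2]={S,X3}  "ab"  orig:{S}

Original NTs in T[1,2] deriving "ab": ["S"]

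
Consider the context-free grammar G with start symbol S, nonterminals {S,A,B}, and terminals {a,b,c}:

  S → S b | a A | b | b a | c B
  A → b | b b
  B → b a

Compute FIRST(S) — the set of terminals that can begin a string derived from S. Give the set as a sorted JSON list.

FIRST sets, iterate to fixpoint:
pass 1:
  A via A→b: +{b}
  B via B→b a: +{b}
  S via S→a A: +{a}
  S via S→b: +{b}
  S via S→c B: +{c}
  FIRST[S]={a,b,c}  FIRST[A]={b}  FIRST[B]={b}
pass 2: done
  FIRST[S]={a,b,c}  FIRST[A]={b}  FIRST[B]={b}

FIRST(S) = ["a", "b", "c"]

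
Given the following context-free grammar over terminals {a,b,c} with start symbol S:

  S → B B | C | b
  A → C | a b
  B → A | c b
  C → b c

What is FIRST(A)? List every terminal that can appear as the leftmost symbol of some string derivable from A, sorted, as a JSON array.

FIRST iteration:
[1]
  A via A→a b: +{a}
  B via B→A: +{a}
  B via B→c b: +{c}
  C via C→b c: +{b}
  S via S→B B: +{a,c}
  S via S→C: +{b}
  FIRST[S]={a,b,c}  FIRST[A]={a}  FIRST[B]={a,c}  FIRST[C]={b}
[2]
  A via A→C: +{b}
  B via B→A: +{b}
  FIRST[S]={a,b,c}  FIRST[A]={a,b}  FIRST[B]={a,b,c}  FIRST[C]={b}
[3] done
  FIRST[S]={a,b,c}  FIRST[A]={a,b}  FIRST[B]={a,b,c}  FIRST[C]={b}

FIRST(A) = ["a", "b"]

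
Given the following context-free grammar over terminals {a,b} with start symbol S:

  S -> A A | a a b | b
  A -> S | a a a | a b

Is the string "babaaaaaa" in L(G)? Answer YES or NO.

Convert to CNF:
  S -> A A | T0 X4 | b
  A -> A A | T0 T1 | T0 X2 | T0 X3 | b
  T0 -> a
  T1 -> b
  X2 -> T0 T0
  X3 -> T0 T1
  X4 -> T0 T1

CYK fill:
  cell(0,0) b: {A,S,T1}  orig:{A,S}
  cell(1,1) a: {T0}  orig:{}
  cell(2,2) b: {A,S,T1}  orig:{A,S}
  cell(3,3) a: {T0}  orig:{}
  cell(4,4) a: {T0}  orig:{}
  cell(5,5) a: {T0}  orig:{}
  cell(6,6) a: {T0}  orig:{}
  cell(7,7) a: {T0}  orig:{}
  cell(8,8) a: {T0}  orig:{}
  cell(0,1) ba: ∅
  cell(1,2) ab: {A,X3,X4}  orig:{A}
  cell(2,3) ba: ∅
  cell(3,4) aa: {X2}  orig:{}
  cell(4,5) aa: {X2}  orig:{}
  cell(5,6) aa: {X2}  orig:{}
  cell(6,7) aa: {X2}  orig:{}
  cell(7,8) aa: {X2}  orig:{}
  cell(0,2) bab: {A,S}
  cell(1,3) aba: ∅
  cell(2,4) baa: ∅
  cell(3,5) aaa: {A}
  cell(4,6) aaa: {A}
  cell(5,7) aaa: {A}
  cell(6,8) aaa: {A}
  cell(0,3) baba: ∅
  cell(1,4) abaa: ∅
  cell(2,5) baaa: {A,S}
  cell(3,6) aaaa: ∅
  cell(4,7) aaaa: ∅
  cell(5,8) aaaa: ∅
  cell(0,4) babaa: ∅
  cell(1,5) abaaa: {A,S}
  cell(2,6) baaaa: ∅
  cell(3,7) aaaaa: ∅
  cell(4,8) aaaaa: ∅
  cell(0,5) babaaa: {A,S}
  cell(1,6) abaaaa: ∅
  cell(2,7) baaaaa: ∅
  cell(3,8) aaaaaa: {A,S}
  cell(0,6) babaaaa: ∅
  cell(1,7) abaaaaa: ∅
  cell(2,8) baaaaaa: {A,S}
  cell(0,7) babaaaaa: ∅
  cell(1,8) abaaaaaa: {A,S}
  cell(0,8) babaaaaaa: {A,S}

S ∈ T[0,8] ⇒ YES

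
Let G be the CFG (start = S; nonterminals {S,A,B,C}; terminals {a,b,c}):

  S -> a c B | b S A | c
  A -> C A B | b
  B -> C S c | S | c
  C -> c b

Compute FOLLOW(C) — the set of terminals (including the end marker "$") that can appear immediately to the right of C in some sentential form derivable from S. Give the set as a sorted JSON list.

FIRST iteration:
round 1:
  A via A→b: +{b}
  B via B→c: +{c}
  C via C→c b: +{c}
  S via S→a c B: +{a}
  S via S→b S A: +{b}
  S via S→c: +{c}
  FIRST[S]={a,b,c}  FIRST[A]={b}  FIRST[B]={c}  FIRST[C]={c}
round 2:
  A via A→C A B: +{c}
  B via B→S: +{a,b}
  FIRST[S]={a,b,c}  FIRST[A]={b,c}  FIRST[B]={a,b,c}  FIRST[C]={c}
round 3: (no change)
  FIRST[S]={a,b,c}  FIRST[A]={b,c}  FIRST[B]={a,b,c}  FIRST[C]={c}

FOLLOW sets:
seed FOLLOW(S) with $
pass 1:
  A→C A B: FOLLOW(C) ⊇ FIRST(A) = {b,c}; new: +{b,c}
  A→C A B: FOLLOW(A) ⊇ FIRST(B) = {a,b,c}; new: +{a,b,c}
  A→C A B: FOLLOW(B) ⊇ FOLLOW(A) ⊇ {a,b,c}; new: +{a,b,c}
  B→C S c: FOLLOW(C) ⊇ FIRST(S) = {a,b,c}; new: +{a}
  B→C S c: FOLLOW(S) ⊇ FIRST(c) = {c}; new: +{c}
  B→S: FOLLOW(S) ⊇ FOLLOW(B) ⊇ {a,b,c}; new: +{a,b}
  S→a c B: FOLLOW(B) ⊇ FOLLOW(S) ⊇ {$,a,b,c}; new: +{$}
  S→b S A: FOLLOW(A) ⊇ FOLLOW(S) ⊇ {$,a,b,c}; new: +{$}
  S: {$,a,b,c}  A: {$,a,b,c}  B: {$,a,b,c}  C: {a,b,c}
pass 2: (stable)
  S: {$,a,b,c}  A: {$,a,b,c}  B: {$,a,b,c}  C: {a,b,c}

FOLLOW(C) = ["a", "b", "c"]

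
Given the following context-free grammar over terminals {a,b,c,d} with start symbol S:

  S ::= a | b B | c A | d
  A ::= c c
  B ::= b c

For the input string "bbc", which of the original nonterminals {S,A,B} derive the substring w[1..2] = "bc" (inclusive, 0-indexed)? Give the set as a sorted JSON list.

Convert to CNF:
  S -> T0 A | T1 B | a | d
  A -> T0 T0
  B -> T1 T0
  T0 -> c
  T1 -> b

CYK table (by increasing span), restricted to cells inside w[1..2]:
  T[1,1] 'b' = {T1}  orig:{}
  T[2,2] 'c' = {T0}  orig:{}
  T[1,2] 'bc' = {B}

Original NTs in T[1,2] deriving "bc": ["B"]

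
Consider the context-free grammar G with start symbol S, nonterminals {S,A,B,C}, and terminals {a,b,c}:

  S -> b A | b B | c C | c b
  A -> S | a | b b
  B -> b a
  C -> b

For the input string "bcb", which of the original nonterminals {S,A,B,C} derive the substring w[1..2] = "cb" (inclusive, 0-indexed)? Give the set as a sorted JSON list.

CNF form of G:
  S -> T0 A | T0 B | T1 C | T1 T0
  A -> T0 A | T0 B | T0 T0 | T1 C | T1 T0 | a
  B -> T0 T2
  C -> b
  T0 -> b
  T1 -> c
  T2 -> a

Fill CYK table bottom-up, restricted to cells inside w[1..2]:
  cell(1,1) c: {T1}  orig:{}
  cell(2,2) b: {C,T0}  orig:{C}
  cell(1,2) cb: {A,S}

Original NTs in T[1,2] deriving "cb": ["A", "S"]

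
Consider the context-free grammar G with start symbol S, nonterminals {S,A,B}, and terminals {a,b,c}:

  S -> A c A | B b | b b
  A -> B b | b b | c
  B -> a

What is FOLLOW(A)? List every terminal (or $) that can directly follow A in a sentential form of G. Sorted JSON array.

FIRST iteration:
pass 1:
  A via A→b b: +{b}
  A via A→c: +{c}
  B via B→a: +{a}
  S via S→A c A: +{b,c}
  S via S→B b: +{a}
  FIRST(S)={a,b,c}  FIRST(A)={b,c}  FIRST(B)={a}
pass 2:
  A via A→B b: +{a}
  FIRST(S)={a,b,c}  FIRST(A)={a,b,c}  FIRST(B)={a}
pass 3: (stable)
  FIRST(S)={a,b,c}  FIRST(A)={a,b,c}  FIRST(B)={a}

Compute FOLLOW by fixpoint:
seed FOLLOW(S) with $
[1]
  A→B b: FOLLOW(B) ⊇ FIRST(b) = {b}; new: +{b}
  S→A c A: FOLLOW(A) ⊇ FIRST(c) = {c}; new: +{c}
  S→A c A: FOLLOW(A) ⊇ FOLLOW(S) ⊇ {$}; new: +{$}
  S: {$}  A: {$,c}  B: {b}
[2] done
  S: {$}  A: {$,c}  B: {b}

FOLLOW(A) = ["$", "c"]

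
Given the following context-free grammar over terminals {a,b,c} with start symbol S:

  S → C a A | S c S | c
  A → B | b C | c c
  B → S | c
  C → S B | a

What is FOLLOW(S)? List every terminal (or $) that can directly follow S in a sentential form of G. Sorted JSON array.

FIRST iteration:
pass 1:
  A via A→b C: +{b}
  A via A→c c: +{c}
  B via B→c: +{c}
  C via C→a: +{a}
  S via S→C a A: +{a}
  S via S→c: +{c}
  FIRST[S]={a,c}  FIRST[A]={b,c}  FIRST[B]={c}  FIRST[C]={a}
pass 2:
  B via B→S: +{a}
  C via C→S B: +{c}
  FIRST[S]={a,c}  FIRST[A]={b,c}  FIRST[B]={a,c}  FIRST[C]={a,c}
pass 3:
  A via A→B: +{a}
  FIRST[S]={a,c}  FIRST[A]={a,b,c}  FIRST[B]={a,c}  FIRST[C]={a,c}
pass 4: done
  FIRST[S]={a,c}  FIRST[A]={a,b,c}  FIRST[B]={a,c}  FIRST[C]={a,c}

FOLLOW sets:
seed FOLLOW(S) with $
round 1:
  C→S B: FOLLOW(S) ⊇ FIRST(B) = {a,c}; new: +{a,c}
  S→C a A: FOLLOW(C) ⊇ FIRST(a) = {a}; new: +{a}
  S→C a A: FOLLOW(A) ⊇ FOLLOW(S) ⊇ {$,a,c}; new: +{$,a,c}
  FOLLOW(S)={$,a,c}  FOLLOW(A)={$,a,c}  FOLLOW(B)={}  FOLLOW(C)={a}
round 2:
  A→B: FOLLOW(B) ⊇ FOLLOW(A) ⊇ {$,a,c}; new: +{$,a,c}
  A→b C: FOLLOW(C) ⊇ FOLLOW(A) ⊇ {$,a,c}; new: +{$,c}
  FOLLOW(S)={$,a,c}  FOLLOW(A)={$,a,c}  FOLLOW(B)={$,a,c}  FOLLOW(C)={$,a,c}
round 3: (stable)
  FOLLOW(S)={$,a,c}  FOLLOW(A)={$,a,c}  FOLLOW(B)={$,a,c}  FOLLOW(C)={$,a,c}

FOLLOW(S) = ["$", "a", "c"]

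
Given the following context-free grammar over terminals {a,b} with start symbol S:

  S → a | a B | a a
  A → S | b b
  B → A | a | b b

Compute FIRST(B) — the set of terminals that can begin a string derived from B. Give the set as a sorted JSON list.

FIRST iteration:
round 1:
  A via A→b b: +{b}
  B via B→A: +{b}
  B via B→a: +{a}
  S via S→a: +{a}
  FIRST(S)={a}  FIRST(A)={b}  FIRST(B)={a,b}
round 2:
  A via A→S: +{a}
  FIRST(S)={a}  FIRST(A)={a,b}  FIRST(B)={a,b}
round 3: — fixpoint
  FIRST(S)={a}  FIRST(A)={a,b}  FIRST(B)={a,b}

FIRST(B) = ["a", "b"]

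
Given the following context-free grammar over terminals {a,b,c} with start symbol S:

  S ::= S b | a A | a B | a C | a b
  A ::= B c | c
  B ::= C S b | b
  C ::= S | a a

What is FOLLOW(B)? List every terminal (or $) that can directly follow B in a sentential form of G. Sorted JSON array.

FIRST iteration:
pass 1:
  A via A→c: +{c}
  B via B→b: +{b}
  C via C→a a: +{a}
  S via S→a A: +{a}
  FIRST(S)={a}  FIRST(A)={c}  FIRST(B)={b}  FIRST(C)={a}
pass 2:
  A via A→B c: +{b}
  B via B→C S b: +{a}
  FIRST(S)={a}  FIRST(A)={b,c}  FIRST(B)={a,b}  FIRST(C)={a}
pass 3:
  A via A→B c: +{a}
  FIRST(S)={a}  FIRST(A)={a,b,c}  FIRST(B)={a,b}  FIRST(C)={a}
pass 4: (stable)
  FIRST(S)={a}  FIRST(A)={a,b,c}  FIRST(B)={a,b}  FIRST(C)={a}

Compute FOLLOW by fixpoint:
seed FOLLOW(S) with $
pass 1:
  A→B c: FOLLOW(B) ⊇ FIRST(c) = {c}; new: +{c}
  B→C S b: FOLLOW(C) ⊇ FIRST(S) = {a}; new: +{a}
  B→C S b: FOLLOW(S) ⊇ FIRST(b) = {b}; new: +{b}
  C→S: FOLLOW(S) ⊇ FOLLOW(C) ⊇ {a}; new: +{a}
  S→a A: FOLLOW(A) ⊇ FOLLOW(S) ⊇ {$,a,b}; new: +{$,a,b}
  S→a B: FOLLOW(B) ⊇ FOLLOW(S) ⊇ {$,a,b}; new: +{$,a,b}
  S→a C: FOLLOW(C) ⊇ FOLLOW(S) ⊇ {$,a,b}; new: +{$,b}
  FOLLOW[S]={$,a,b}  FOLLOW[A]={$,a,b}  FOLLOW[B]={$,a,b,c}  FOLLOW[C]={$,a,b}
pass 2: (no change)
  FOLLOW[S]={$,a,b}  FOLLOW[A]={$,a,b}  FOLLOW[B]={$,a,b,c}  FOLLOW[C]={$,a,b}

FOLLOW(B) = ["$", "a", "b", "c"]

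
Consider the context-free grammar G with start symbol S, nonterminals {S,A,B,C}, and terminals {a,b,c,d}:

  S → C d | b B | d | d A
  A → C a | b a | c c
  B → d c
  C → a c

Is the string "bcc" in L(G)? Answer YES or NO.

CNF form of G:
  S -> C T3 | T1 B | T3 A | d
  A -> C T0 | T1 T0 | T2 T2
  B -> T3 T2
  C -> T0 T2
  T0 -> a
  T1 -> b
  T2 -> c
  T3 -> d

CYK fill:
  cell(0,0) b: {T1}  orig:{}
  cell(1,1) c: {T2}  orig:{}
  cell(2,2) c: {T2}  orig:{}
  cell(0,1) bc: ∅
  cell(1,2) cc: {A}
  cell(0,2) bcc: ∅

S ∉ T[0,2] ⇒ NO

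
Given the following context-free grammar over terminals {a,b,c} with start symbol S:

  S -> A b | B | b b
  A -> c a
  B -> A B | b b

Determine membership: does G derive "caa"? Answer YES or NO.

Convert to CNF:
  S -> A B | A T2 | T2 T2
  A -> T0 T1
  B -> A B | T2 T2
  T0 -> c
  T1 -> a
  T2 -> b

CYK table (by increasing span):
  T[0,0] 'c' = {T0}  orig:{}
  T[1,1] 'a' = {T1}  orig:{}
  T[2,2] 'a' = {T1}  orig:{}
  T[0,1] 'ca' = {A}
  T[1,2] 'aa' = ∅
  T[0,2] 'caa' = ∅

S ∉ T[0,2] ⇒ NO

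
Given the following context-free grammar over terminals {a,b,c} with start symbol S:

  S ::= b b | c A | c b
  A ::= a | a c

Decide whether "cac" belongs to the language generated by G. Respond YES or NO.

Convert to CNF:
  S -> T1 A | T1 T2 | T2 T2
  A -> T0 T1 | a
  T0 -> a
  T1 -> c
  T2 -> b

Fill CYK table bottom-up:
  T[0,0] 'c' = {T1}  orig:{}
  T[1,1] 'a' = {A,T0}  orig:{A}
  T[2,2] 'c' = {T1}  orig:{}
  T[0,1] 'ca' = {S}
  T[1,2] 'ac' = {A}
  T[0,2] 'cac' = {S}

S ∈ T[0,2] ⇒ YES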